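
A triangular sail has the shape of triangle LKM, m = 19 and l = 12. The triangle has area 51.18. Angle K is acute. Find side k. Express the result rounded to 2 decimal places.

9.88

From area = ½·m·l·sin K, we get sin K = 2·area/(m·l) ≈ 0.44895.
Taking the acute solution, ∠K ≈ 26.68°.
Law of cosines then gives k ≈ 9.8761.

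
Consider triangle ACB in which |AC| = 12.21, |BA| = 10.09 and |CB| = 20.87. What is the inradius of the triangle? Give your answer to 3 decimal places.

Semiperimeter s = (20.87 + 10.09 + 12.21)/2 = 21.585.
Heron's formula: area = √(21.585·0.715·11.495·9.375) ≈ 40.782.
Inradius = area/s = 40.782/21.585 ≈ 1.8894.

r ≈ 1.889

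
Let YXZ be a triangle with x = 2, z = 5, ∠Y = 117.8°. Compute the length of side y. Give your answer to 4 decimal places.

6.1909

By the law of cosines, y² = x² + z² − 2·x·z·cos Y = 38.328, so y ≈ 6.1909.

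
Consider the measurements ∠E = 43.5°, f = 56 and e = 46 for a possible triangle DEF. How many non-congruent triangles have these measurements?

2

f·sin E = 56·sin(43.5°) ≈ 38.55.
Since f sin E < e < f (38.55 < 46 < 56), two triangles exist.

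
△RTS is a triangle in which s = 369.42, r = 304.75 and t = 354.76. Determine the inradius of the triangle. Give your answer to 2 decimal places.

Semiperimeter p = (304.75 + 354.76 + 369.42)/2 = 514.47.
Heron's formula: area = √(514.47·209.72·159.71·145.05) ≈ 49992.
Inradius = area/p = 49992/514.47 ≈ 97.173.

97.17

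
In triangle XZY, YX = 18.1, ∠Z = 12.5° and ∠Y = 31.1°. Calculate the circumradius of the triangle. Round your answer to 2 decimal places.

41.81

The third angle is ∠X = 180° − ∠Z − ∠Y = 136.40°.
Law of sines: ZY = YX·sin X/sin Z ≈ 57.67.
Law of sines: XZ = YX·sin Y/sin Z ≈ 43.196.
Circumradius = YX/(2 sin Z) ≈ 41.813.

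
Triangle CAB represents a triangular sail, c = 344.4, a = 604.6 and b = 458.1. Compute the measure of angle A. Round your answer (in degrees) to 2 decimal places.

By the law of cosines, cos A = (b² + c² − a²) / (2·b·c) ≈ -0.11749, so ∠A ≈ 96.75°.

96.75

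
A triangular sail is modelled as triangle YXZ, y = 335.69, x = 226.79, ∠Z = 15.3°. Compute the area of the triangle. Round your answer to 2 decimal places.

Area = ½·y·x·sin Z ≈ 10044.

10044.48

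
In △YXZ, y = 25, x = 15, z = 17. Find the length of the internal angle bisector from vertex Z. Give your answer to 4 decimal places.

By the law of cosines, cos Z = (y² + x² − z²) / (2·y·x) ≈ 0.74800, so ∠Z ≈ 41.58°.
The bisector from Z has length 2·y·x·cos(∠Z/2)/(y+x) ≈ 17.529.

17.5290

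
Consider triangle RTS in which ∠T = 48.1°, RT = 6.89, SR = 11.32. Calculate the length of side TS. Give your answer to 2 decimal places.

Law of sines: sin S = RT·sin T/SR ≈ 0.45303.
Since SR ≥ RT, only the acute value applies: ∠S ≈ 26.94°.
Then ∠R = 180° − ∠T − ∠S ≈ 104.96°.
Law of sines gives TS = SR·sin R/sin T ≈ 14.693.

14.69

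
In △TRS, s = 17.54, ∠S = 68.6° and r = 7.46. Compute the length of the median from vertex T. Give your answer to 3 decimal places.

Law of sines: sin R = r·sin S/s ≈ 0.39599.
Since s ≥ r, only the acute value applies: ∠R ≈ 23.33°.
Then ∠T = 180° − ∠S − ∠R ≈ 88.07°.
Law of sines gives t = s·sin T/sin S ≈ 18.828.
Median from T: ½√(2·r² + 2·s² − t²) ≈ 9.645.

9.645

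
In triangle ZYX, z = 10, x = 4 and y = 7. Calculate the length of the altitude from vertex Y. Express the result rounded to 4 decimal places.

Semiperimeter s = (10 + 7 + 4)/2 = 10.5.
Heron's formula: area = √(10.5·0.5·3.5·6.5) ≈ 10.929.
The altitude from Y has length 2·area/y ≈ 3.1225.

h_Y ≈ 3.1225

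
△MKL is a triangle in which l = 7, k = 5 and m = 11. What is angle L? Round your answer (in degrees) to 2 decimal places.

∠L ≈ 28.14°

By the law of cosines, cos L = (m² + k² − l²) / (2·m·k) ≈ 0.88182, so ∠L ≈ 28.14°.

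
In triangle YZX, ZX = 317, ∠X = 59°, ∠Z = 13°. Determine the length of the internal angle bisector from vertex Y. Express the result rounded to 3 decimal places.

69.820

The third angle is ∠Y = 180° − ∠Z − ∠X = 108.00°.
Law of sines: XY = ZX·sin Z/sin Y ≈ 74.979.
Law of sines: YZ = ZX·sin X/sin Y ≈ 285.71.
The bisector from Y has length 2·XY·YZ·cos(∠Y/2)/(XY+YZ) ≈ 69.82.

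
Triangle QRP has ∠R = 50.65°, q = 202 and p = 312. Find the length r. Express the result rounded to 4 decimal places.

By the law of cosines, r² = p² + q² − 2·p·q·cos R = 58227, so r ≈ 241.3.

241.3017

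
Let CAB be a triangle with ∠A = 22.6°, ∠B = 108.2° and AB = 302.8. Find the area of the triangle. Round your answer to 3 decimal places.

area ≈ 22108.772

The third angle is ∠C = 180° − ∠A − ∠B = 49.20°.
Law of sines: BC = AB·sin A/sin C ≈ 153.72.
Law of sines: CA = AB·sin B/sin C ≈ 379.99.
Area = ½·AB·BC·sin B ≈ 22109.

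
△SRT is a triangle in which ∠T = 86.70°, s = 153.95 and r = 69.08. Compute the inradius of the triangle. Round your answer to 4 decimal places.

27.3569

By the law of cosines, t² = s² + r² − 2·s·r·cos T = 27248, so t ≈ 165.07.
Area = ½·s·r·sin T ≈ 5308.6.
Semiperimeter p = (153.95+69.08+165.07)/2 = 194.05.
Inradius = area/p = 5308.6/194.05 ≈ 27.357.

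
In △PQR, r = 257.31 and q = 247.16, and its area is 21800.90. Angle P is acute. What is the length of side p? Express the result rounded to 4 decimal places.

186.2851

From area = ½·q·r·sin P, we get sin P = 2·area/(q·r) ≈ 0.68560.
Taking the acute solution, ∠P ≈ 43.28°.
Law of cosines then gives p ≈ 186.29.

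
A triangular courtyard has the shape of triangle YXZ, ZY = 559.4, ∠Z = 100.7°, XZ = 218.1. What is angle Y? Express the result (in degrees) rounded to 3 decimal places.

By the law of cosines, YX² = XZ² + ZY² − 2·XZ·ZY·cos Z = 4.058e+05, so YX ≈ 637.02.
Law of cosines again: cos Y = (ZY² + YX² − XZ²)/(2·ZY·YX) ≈ 0.94171, so ∠Y ≈ 19.66°.

∠Y ≈ 19.659°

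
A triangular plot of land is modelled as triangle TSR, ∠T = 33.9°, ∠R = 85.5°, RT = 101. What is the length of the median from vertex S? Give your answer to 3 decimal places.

78.859

The third angle is ∠S = 180° − ∠R − ∠T = 60.60°.
Law of sines: SR = RT·sin T/sin S ≈ 64.66.
Law of sines: TS = RT·sin R/sin S ≈ 115.57.
Median from S: ½√(2·TS² + 2·SR² − RT²) ≈ 78.859.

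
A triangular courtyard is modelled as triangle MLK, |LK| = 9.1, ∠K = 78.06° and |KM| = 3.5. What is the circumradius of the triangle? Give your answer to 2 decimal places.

4.62

By the law of cosines, |ML|² = |LK|² + |KM|² − 2·|LK|·|KM|·cos K = 81.881, so |ML| ≈ 9.0488.
Area = ½·|LK|·|KM|·sin K ≈ 15.58.
Circumradius = |ML|/(2 sin K) ≈ 4.6245.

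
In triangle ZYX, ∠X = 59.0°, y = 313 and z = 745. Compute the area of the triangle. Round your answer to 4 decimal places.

99939.2785

Area = ½·z·y·sin X ≈ 99939.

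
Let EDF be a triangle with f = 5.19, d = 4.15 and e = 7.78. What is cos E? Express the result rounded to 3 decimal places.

By the law of cosines, cos E = (d² + f² − e²) / (2·d·f) ≈ -0.38001, so ∠E ≈ 112.33°.

cos E ≈ -0.380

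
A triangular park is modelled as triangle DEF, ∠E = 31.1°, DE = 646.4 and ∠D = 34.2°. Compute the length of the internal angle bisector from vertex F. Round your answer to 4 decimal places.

The third angle is ∠F = 180° − ∠D − ∠E = 114.70°.
Law of sines: EF = DE·sin D/sin F ≈ 399.92.
Law of sines: FD = DE·sin E/sin F ≈ 367.51.
The bisector from F has length 2·EF·FD·cos(∠F/2)/(EF+FD) ≈ 206.65.

t_F ≈ 206.6477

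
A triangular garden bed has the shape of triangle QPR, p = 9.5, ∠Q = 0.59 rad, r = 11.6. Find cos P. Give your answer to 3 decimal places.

cos P ≈ 0.574

By the law of cosines, q² = p² + r² − 2·p·r·cos Q = 41.671, so q ≈ 6.4553.
Law of cosines again: cos P = (r² + q² − p²)/(2·r·q) ≈ 0.57411, so ∠P ≈ 0.959 rad.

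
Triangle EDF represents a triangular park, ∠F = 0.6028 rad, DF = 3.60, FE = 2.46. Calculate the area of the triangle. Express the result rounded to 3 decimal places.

area ≈ 2.510

Area = ½·DF·FE·sin F ≈ 2.5105.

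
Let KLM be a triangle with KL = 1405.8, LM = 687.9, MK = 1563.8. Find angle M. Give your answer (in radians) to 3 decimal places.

By the law of cosines, cos M = (LM² + MK² − KL²) / (2·LM·MK) ≈ 0.43803, so ∠M ≈ 1.117 rad.

1.117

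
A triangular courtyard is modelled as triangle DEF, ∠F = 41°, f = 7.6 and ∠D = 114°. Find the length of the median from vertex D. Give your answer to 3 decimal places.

m_D ≈ 3.587

The third angle is ∠E = 180° − ∠F − ∠D = 25.00°.
Law of sines: d = f·sin D/sin F ≈ 10.583.
Law of sines: e = f·sin E/sin F ≈ 4.8957.
Median from D: ½√(2·e² + 2·f² − d²) ≈ 3.5868.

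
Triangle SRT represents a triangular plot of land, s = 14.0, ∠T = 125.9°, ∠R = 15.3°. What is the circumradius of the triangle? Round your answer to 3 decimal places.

11.171

The third angle is ∠S = 180° − ∠R − ∠T = 38.80°.
Law of sines: r = s·sin R/sin S ≈ 5.8956.
Law of sines: t = s·sin T/sin S ≈ 18.098.
Circumradius = s/(2 sin S) ≈ 11.171.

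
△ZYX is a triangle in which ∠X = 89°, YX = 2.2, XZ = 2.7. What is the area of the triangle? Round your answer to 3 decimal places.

Area = ½·YX·XZ·sin X ≈ 2.9695.

2.970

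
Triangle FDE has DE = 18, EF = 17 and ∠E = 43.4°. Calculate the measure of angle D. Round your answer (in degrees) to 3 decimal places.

By the law of cosines, FD² = DE² + EF² − 2·DE·EF·cos E = 168.34, so FD ≈ 12.974.
Law of cosines again: cos D = (FD² + DE² − EF²)/(2·FD·DE) ≈ 0.43533, so ∠D ≈ 64.19°.

∠D ≈ 64.193°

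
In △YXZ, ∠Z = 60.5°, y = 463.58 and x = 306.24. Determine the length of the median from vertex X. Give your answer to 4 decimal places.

By the law of cosines, z² = y² + x² − 2·y·x·cos Z = 1.6887e+05, so z ≈ 410.94.
Median from X: ½√(2·z² + 2·y² − x²) ≈ 410.42.

m_X ≈ 410.4198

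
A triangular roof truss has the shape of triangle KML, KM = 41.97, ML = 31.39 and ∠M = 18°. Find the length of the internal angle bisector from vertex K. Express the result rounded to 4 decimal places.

By the law of cosines, LK² = KM² + ML² − 2·KM·ML·cos M = 240.9, so LK ≈ 15.521.
Law of cosines again: cos K = (LK² + KM² − ML²)/(2·LK·KM) ≈ 0.78065, so ∠K ≈ 38.68°.
The bisector from K has length 2·LK·KM·cos(∠K/2)/(LK+KM) ≈ 21.383.

t_K ≈ 21.3826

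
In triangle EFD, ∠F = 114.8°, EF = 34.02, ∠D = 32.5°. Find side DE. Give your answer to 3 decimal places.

57.477

The third angle is ∠E = 180° − ∠F − ∠D = 32.70°.
Law of sines: DE = EF·sin F/sin D ≈ 57.477.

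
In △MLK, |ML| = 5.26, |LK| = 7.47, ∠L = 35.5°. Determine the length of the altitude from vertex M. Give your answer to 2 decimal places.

By the law of cosines, |KM|² = |ML|² + |LK|² − 2·|ML|·|LK|·cos L = 19.492, so |KM| ≈ 4.4149.
Area = ½·|ML|·|LK|·sin L ≈ 11.409.
The altitude from M has length 2·area/|LK| ≈ 3.0545.

3.05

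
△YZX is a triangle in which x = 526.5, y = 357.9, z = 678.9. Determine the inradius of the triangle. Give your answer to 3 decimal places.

119.217

Semiperimeter s = (357.9 + 678.9 + 526.5)/2 = 781.65.
Heron's formula: area = √(781.65·423.75·102.75·255.15) ≈ 93186.
Inradius = area/s = 93186/781.65 ≈ 119.22.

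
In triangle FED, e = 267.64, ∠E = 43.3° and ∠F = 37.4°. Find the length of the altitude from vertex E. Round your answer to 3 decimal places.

h_E ≈ 233.912

The third angle is ∠D = 180° − ∠F − ∠E = 99.30°.
Law of sines: f = e·sin F/sin E ≈ 237.03.
Law of sines: d = e·sin D/sin E ≈ 385.12.
Area = ½·e·f·sin D ≈ 31302.
The altitude from E has length 2·area/e ≈ 233.91.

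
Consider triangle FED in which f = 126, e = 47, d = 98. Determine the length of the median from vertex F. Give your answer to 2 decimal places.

Median from F: ½√(2·e² + 2·d² − f²) ≈ 44.017.

44.02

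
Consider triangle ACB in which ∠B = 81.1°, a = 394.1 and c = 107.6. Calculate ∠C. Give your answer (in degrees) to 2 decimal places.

By the law of cosines, b² = a² + c² − 2·a·c·cos B = 1.5377e+05, so b ≈ 392.14.
Law of cosines again: cos C = (b² + a² − c²)/(2·b·a) ≈ 0.96255, so ∠C ≈ 15.73°.

15.73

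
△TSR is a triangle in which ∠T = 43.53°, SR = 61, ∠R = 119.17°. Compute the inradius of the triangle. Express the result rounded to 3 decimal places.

r ≈ 8.519

The third angle is ∠S = 180° − ∠R − ∠T = 17.30°.
Law of sines: RT = SR·sin S/sin T ≈ 26.338.
Law of sines: TS = SR·sin R/sin T ≈ 77.336.
Area = ½·SR·RT·sin R ≈ 701.43.
Semiperimeter s = (61+26.338+77.336)/2 = 82.337.
Inradius = area/s = 701.43/82.337 ≈ 8.519.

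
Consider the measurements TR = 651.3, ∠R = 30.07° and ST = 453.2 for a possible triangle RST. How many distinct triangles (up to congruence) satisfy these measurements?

2

TR·sin R = 651.3·sin(30.07°) ≈ 326.3.
Since TR sin R < ST < TR (326.3 < 453.2 < 651.3), two triangles exist.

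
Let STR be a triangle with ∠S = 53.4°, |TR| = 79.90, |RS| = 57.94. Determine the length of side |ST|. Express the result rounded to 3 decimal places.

99.509

Law of sines: sin T = |RS|·sin S/|TR| ≈ 0.58217.
Since |TR| ≥ |RS|, only the acute value applies: ∠T ≈ 35.60°.
Then ∠R = 180° − ∠S − ∠T ≈ 91.00°.
Law of sines gives |ST| = |TR|·sin R/sin S ≈ 99.509.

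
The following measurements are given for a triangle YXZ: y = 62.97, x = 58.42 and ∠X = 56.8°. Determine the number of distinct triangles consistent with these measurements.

y·sin X = 62.97·sin(56.8°) ≈ 52.69.
Since y sin X < x < y (52.69 < 58.42 < 62.97), two triangles exist.

2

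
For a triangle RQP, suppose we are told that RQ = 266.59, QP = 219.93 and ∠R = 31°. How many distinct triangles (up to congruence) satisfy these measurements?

2

RQ·sin R = 266.59·sin(31°) ≈ 137.3.
Since RQ sin R < QP < RQ (137.3 < 219.93 < 266.59), two triangles exist.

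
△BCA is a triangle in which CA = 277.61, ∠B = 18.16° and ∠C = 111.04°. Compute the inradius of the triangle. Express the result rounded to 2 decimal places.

99.40

The third angle is ∠A = 180° − ∠B − ∠C = 50.80°.
Law of sines: AB = CA·sin C/sin B ≈ 831.33.
Law of sines: BC = CA·sin A/sin B ≈ 690.25.
Area = ½·CA·AB·sin A ≈ 89423.
Semiperimeter s = (277.61+831.33+690.25)/2 = 899.6.
Inradius = area/s = 89423/899.6 ≈ 99.403.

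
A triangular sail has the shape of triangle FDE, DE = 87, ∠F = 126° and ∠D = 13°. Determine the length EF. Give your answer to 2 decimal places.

The third angle is ∠E = 180° − ∠F − ∠D = 41.00°.
Law of sines: EF = DE·sin D/sin F ≈ 24.191.

24.19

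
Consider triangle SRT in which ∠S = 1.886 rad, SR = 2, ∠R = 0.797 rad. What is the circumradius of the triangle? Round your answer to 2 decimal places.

The third angle is ∠T = π − ∠S − ∠R = 0.459 rad.
Law of sines: RT = SR·sin S/sin T ≈ 4.2953.
Law of sines: TS = SR·sin R/sin T ≈ 3.2315.
Circumradius = SR/(2 sin T) ≈ 2.2589.

2.26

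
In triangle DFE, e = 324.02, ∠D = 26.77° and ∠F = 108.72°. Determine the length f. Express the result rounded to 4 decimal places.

The third angle is ∠E = 180° − ∠D − ∠F = 44.51°.
Law of sines: f = e·sin F/sin E ≈ 437.75.

437.7518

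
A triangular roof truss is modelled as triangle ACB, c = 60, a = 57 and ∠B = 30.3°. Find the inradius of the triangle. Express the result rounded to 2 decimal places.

r ≈ 11.68

By the law of cosines, b² = a² + c² − 2·a·c·cos B = 943.37, so b ≈ 30.714.
Area = ½·a·c·sin B ≈ 862.74.
Semiperimeter s = (57+60+30.714)/2 = 73.857.
Inradius = area/s = 862.74/73.857 ≈ 11.681.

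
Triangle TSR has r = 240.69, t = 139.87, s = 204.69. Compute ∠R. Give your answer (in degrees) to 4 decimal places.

∠R ≈ 86.4656°

By the law of cosines, cos R = (t² + s² − r²) / (2·t·s) ≈ 0.06165, so ∠R ≈ 86.47°.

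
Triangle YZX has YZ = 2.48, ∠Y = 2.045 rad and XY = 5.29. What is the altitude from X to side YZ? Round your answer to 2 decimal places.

By the law of cosines, ZX² = XY² + YZ² − 2·XY·YZ·cos Y = 46.116, so ZX ≈ 6.7909.
Area = ½·XY·YZ·sin Y ≈ 5.8358.
The altitude from X has length 2·area/YZ ≈ 4.7063.

h_X ≈ 4.71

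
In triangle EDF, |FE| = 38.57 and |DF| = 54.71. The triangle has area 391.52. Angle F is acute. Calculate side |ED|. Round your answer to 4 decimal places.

From area = ½·|DF|·|FE|·sin F, we get sin F = 2·area/(|DF|·|FE|) ≈ 0.37108.
Taking the acute solution, ∠F ≈ 21.78°.
Law of cosines then gives |ED| ≈ 23.703.

23.7029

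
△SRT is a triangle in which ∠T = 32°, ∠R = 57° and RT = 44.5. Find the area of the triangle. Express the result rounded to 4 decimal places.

area ≈ 440.1060

The third angle is ∠S = 180° − ∠R − ∠T = 91.00°.
Law of sines: TS = RT·sin R/sin S ≈ 37.327.
Law of sines: SR = RT·sin T/sin S ≈ 23.585.
Area = ½·RT·TS·sin T ≈ 440.11.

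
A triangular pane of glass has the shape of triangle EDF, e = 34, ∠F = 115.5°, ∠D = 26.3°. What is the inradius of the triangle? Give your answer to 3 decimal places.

The third angle is ∠E = 180° − ∠D − ∠F = 38.20°.
Law of sines: d = e·sin D/sin E ≈ 24.36.
Law of sines: f = e·sin F/sin E ≈ 49.624.
Area = ½·e·d·sin F ≈ 373.78.
Semiperimeter s = (34+24.36+49.624)/2 = 53.992.
Inradius = area/s = 373.78/53.992 ≈ 6.9228.

r ≈ 6.923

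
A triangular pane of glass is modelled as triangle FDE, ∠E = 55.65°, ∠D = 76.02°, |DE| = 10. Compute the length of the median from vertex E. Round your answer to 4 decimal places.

The third angle is ∠F = 180° − ∠D − ∠E = 48.33°.
Law of sines: |EF| = |DE|·sin D/sin F ≈ 12.991.
Law of sines: |FD| = |DE|·sin E/sin F ≈ 11.052.
Median from E: ½√(2·|DE|² + 2·|EF|² − |FD|²) ≈ 10.19.

10.1901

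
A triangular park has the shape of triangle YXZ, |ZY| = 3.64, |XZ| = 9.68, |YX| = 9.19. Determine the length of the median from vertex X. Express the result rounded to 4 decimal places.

Median from X: ½√(2·|YX|² + 2·|XZ|² − |ZY|²) ≈ 9.261.

m_X ≈ 9.2610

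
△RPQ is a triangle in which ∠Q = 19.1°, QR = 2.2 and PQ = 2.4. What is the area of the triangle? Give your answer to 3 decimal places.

area ≈ 0.864

Area = ½·PQ·QR·sin Q ≈ 0.86386.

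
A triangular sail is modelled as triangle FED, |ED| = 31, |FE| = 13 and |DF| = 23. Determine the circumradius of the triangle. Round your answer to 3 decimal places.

By the law of cosines, cos F = (|DF|² + |FE|² − |ED|²) / (2·|DF|·|FE|) ≈ -0.43980, so ∠F ≈ 116.09°.
Circumradius = |ED|/(2 sin F) ≈ 17.259.

17.259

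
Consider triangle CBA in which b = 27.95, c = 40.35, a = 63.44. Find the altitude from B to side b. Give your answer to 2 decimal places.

h_B ≈ 28.16

Semiperimeter s = (40.35 + 27.95 + 63.44)/2 = 65.87.
Heron's formula: area = √(65.87·25.52·37.92·2.43) ≈ 393.57.
The altitude from B has length 2·area/b ≈ 28.162.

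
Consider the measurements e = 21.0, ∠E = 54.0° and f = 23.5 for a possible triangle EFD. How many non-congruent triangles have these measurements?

2

f·sin E = 23.5·sin(54.0°) ≈ 19.01.
Since f sin E < e < f (19.01 < 21.0 < 23.5), two triangles exist.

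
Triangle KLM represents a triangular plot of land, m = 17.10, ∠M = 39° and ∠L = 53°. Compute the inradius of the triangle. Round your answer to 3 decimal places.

The third angle is ∠K = 180° − ∠L − ∠M = 88.00°.
Law of sines: k = m·sin K/sin M ≈ 27.156.
Law of sines: l = m·sin L/sin M ≈ 21.701.
Area = ½·m·k·sin L ≈ 185.43.
Semiperimeter s = (27.156+21.701+17.1)/2 = 32.978.
Inradius = area/s = 185.43/32.978 ≈ 5.6227.

5.623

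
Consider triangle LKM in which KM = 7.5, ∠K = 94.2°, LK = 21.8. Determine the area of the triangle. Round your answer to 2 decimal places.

area ≈ 81.53

Area = ½·LK·KM·sin K ≈ 81.53.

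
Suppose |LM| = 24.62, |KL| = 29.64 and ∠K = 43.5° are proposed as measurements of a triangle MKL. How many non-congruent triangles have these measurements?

|KL|·sin K = 29.64·sin(43.5°) ≈ 20.4.
Since |KL| sin K < |LM| < |KL| (20.4 < 24.62 < 29.64), two triangles exist.

2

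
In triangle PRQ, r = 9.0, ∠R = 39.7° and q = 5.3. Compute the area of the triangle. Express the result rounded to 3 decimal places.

Law of sines: sin Q = q·sin R/r ≈ 0.37616.
Since r ≥ q, only the acute value applies: ∠Q ≈ 22.10°.
Then ∠P = 180° − ∠R − ∠Q ≈ 118.20°.
Law of sines gives p = r·sin P/sin R ≈ 12.417.
Area = ½·r·q·sin P ≈ 21.018.

area ≈ 21.018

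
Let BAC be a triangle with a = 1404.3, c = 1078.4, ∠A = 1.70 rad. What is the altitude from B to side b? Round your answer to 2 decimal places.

h_B ≈ 1069.41

Law of sines: sin C = c·sin A/a ≈ 0.76153.
Since a ≥ c, only the acute value applies: ∠C ≈ 0.866 rad.
Then ∠B = π − ∠A − ∠C ≈ 0.576 rad.
Law of sines gives b = a·sin B/sin A ≈ 771.23.
Area = ½·a·c·sin B ≈ 4.1238e+05.
The altitude from B has length 2·area/b ≈ 1069.4.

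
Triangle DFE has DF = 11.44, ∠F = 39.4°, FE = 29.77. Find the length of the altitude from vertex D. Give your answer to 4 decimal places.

h_D ≈ 7.2613

By the law of cosines, ED² = DF² + FE² − 2·DF·FE·cos F = 490.79, so ED ≈ 22.154.
Area = ½·DF·FE·sin F ≈ 108.08.
The altitude from D has length 2·area/FE ≈ 7.2613.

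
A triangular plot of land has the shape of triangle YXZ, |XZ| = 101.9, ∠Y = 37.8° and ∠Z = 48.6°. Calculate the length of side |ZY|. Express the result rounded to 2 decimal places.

165.93

The third angle is ∠X = 180° − ∠Z − ∠Y = 93.60°.
Law of sines: |ZY| = |XZ|·sin X/sin Y ≈ 165.93.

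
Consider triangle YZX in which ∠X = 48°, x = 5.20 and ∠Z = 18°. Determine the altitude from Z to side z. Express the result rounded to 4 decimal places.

4.7504

The third angle is ∠Y = 180° − ∠Z − ∠X = 114.00°.
Law of sines: y = x·sin Y/sin X ≈ 6.3923.
Law of sines: z = x·sin Z/sin X ≈ 2.1623.
Area = ½·x·y·sin Z ≈ 5.1359.
The altitude from Z has length 2·area/z ≈ 4.7504.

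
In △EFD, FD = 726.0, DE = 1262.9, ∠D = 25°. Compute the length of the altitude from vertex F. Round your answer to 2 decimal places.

306.82

By the law of cosines, EF² = FD² + DE² − 2·FD·DE·cos D = 4.6007e+05, so EF ≈ 678.28.
Area = ½·FD·DE·sin D ≈ 1.9374e+05.
The altitude from F has length 2·area/DE ≈ 306.82.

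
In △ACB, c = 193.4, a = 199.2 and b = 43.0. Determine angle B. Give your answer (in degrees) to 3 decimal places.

By the law of cosines, cos B = (a² + c² − b²) / (2·a·c) ≈ 0.97644, so ∠B ≈ 12.46°.

∠B ≈ 12.462°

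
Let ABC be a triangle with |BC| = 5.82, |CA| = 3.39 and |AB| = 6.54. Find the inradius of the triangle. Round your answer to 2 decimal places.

r ≈ 1.25

Semiperimeter s = (5.82 + 3.39 + 6.54)/2 = 7.875.
Heron's formula: area = √(7.875·2.055·4.485·1.335) ≈ 9.8436.
Inradius = area/s = 9.8436/7.875 ≈ 1.25.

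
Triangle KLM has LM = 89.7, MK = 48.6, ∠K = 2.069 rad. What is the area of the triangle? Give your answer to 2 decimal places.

Law of sines: sin L = MK·sin K/LM ≈ 0.47595.
Since LM ≥ MK, only the acute value applies: ∠L ≈ 0.496 rad.
Then ∠M = π − ∠K − ∠L ≈ 0.577 rad.
Law of sines gives KL = LM·sin M/sin K ≈ 55.665.
Area = ½·LM·MK·sin M ≈ 1188.2.

1188.24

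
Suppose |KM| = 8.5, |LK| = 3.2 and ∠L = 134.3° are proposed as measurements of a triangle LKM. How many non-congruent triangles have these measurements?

|LK|·sin L = 3.2·sin(134.3°) ≈ 2.29.
Since ∠L is not acute, a triangle exists only if |KM| > |LK|; here |KM| > |LK|, so there is exactly one triangle.

1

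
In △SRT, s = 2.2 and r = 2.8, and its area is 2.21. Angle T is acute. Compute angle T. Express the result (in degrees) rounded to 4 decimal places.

45.8511

From area = ½·s·r·sin T, we get sin T = 2·area/(s·r) ≈ 0.71753.
Taking the acute solution, ∠T ≈ 45.85°.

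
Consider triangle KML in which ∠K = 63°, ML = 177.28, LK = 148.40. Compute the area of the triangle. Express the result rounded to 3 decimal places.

Law of sines: sin M = LK·sin K/ML ≈ 0.74586.
Since ML ≥ LK, only the acute value applies: ∠M ≈ 48.23°.
Then ∠L = 180° − ∠K − ∠M ≈ 68.77°.
Law of sines gives KM = ML·sin L/sin K ≈ 185.46.
Area = ½·ML·LK·sin L ≈ 12261.

12261.236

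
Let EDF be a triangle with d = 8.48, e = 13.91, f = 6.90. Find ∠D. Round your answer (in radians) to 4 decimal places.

By the law of cosines, cos D = (f² + e² − d²) / (2·f·e) ≈ 0.88138, so ∠D ≈ 0.492 rad.

0.4920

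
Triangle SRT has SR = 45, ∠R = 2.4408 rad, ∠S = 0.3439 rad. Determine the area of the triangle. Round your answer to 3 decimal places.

The third angle is ∠T = π − ∠S − ∠R = 0.3569 rad.
Law of sines: RT = SR·sin S/sin T ≈ 43.428.
Law of sines: TS = SR·sin R/sin T ≈ 83.057.
Area = ½·SR·RT·sin R ≈ 630.08.

630.079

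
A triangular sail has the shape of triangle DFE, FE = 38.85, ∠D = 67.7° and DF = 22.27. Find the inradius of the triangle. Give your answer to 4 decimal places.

r ≈ 8.3189

Law of sines: sin E = DF·sin D/FE ≈ 0.53036.
Since FE ≥ DF, only the acute value applies: ∠E ≈ 32.03°.
Then ∠F = 180° − ∠D − ∠E ≈ 80.27°.
Law of sines gives ED = FE·sin F/sin D ≈ 41.386.
Area = ½·FE·DF·sin F ≈ 426.37.
Semiperimeter s = (38.85+41.386+22.27)/2 = 51.253.
Inradius = area/s = 426.37/51.253 ≈ 8.3189.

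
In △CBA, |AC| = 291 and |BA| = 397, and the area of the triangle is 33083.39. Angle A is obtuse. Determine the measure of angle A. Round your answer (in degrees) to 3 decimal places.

From area = ½·|BA|·|AC|·sin A, we get sin A = 2·area/(|BA|·|AC|) ≈ 0.57274.
Taking the obtuse solution, ∠A ≈ 145.06°.

∠A ≈ 145.059°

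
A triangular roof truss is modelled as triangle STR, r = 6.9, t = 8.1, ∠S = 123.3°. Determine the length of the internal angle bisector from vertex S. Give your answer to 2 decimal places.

t_S ≈ 3.54

By the law of cosines, s² = t² + r² − 2·t·r·cos S = 174.59, so s ≈ 13.213.
The bisector from S has length 2·t·r·cos(∠S/2)/(t+r) ≈ 3.5386.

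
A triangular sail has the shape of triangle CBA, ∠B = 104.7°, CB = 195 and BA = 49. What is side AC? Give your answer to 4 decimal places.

212.7800

By the law of cosines, AC² = CB² + BA² − 2·CB·BA·cos B = 45275, so AC ≈ 212.78.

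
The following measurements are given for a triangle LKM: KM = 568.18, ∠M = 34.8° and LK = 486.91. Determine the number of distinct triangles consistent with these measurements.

2

KM·sin M = 568.18·sin(34.8°) ≈ 324.3.
Since KM sin M < LK < KM (324.3 < 486.91 < 568.18), two triangles exist.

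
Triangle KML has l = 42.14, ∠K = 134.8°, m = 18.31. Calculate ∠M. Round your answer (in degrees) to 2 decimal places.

∠M ≈ 13.28°

By the law of cosines, k² = m² + l² − 2·m·l·cos K = 3198.4, so k ≈ 56.554.
Law of cosines again: cos M = (l² + k² − m²)/(2·l·k) ≈ 0.97325, so ∠M ≈ 13.28°.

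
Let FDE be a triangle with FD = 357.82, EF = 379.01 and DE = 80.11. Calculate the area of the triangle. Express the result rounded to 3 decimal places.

14146.901

Semiperimeter s = (80.11 + 379.01 + 357.82)/2 = 408.47.
Heron's formula: area = √(408.47·328.36·29.46·50.65) ≈ 14147.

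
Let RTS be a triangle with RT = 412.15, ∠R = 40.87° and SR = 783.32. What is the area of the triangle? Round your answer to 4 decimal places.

area ≈ 105626.1099

Area = ½·SR·RT·sin R ≈ 1.0563e+05.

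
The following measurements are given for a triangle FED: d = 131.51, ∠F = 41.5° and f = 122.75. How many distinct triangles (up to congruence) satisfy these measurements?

2

d·sin F = 131.51·sin(41.5°) ≈ 87.14.
Since d sin F < f < d (87.14 < 122.75 < 131.51), two triangles exist.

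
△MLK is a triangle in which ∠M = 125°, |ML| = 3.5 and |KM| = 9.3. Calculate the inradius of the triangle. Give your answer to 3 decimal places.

By the law of cosines, |LK|² = |KM|² + |ML|² − 2·|KM|·|ML|·cos M = 136.08, so |LK| ≈ 11.665.
Area = ½·|KM|·|ML|·sin M ≈ 13.332.
Semiperimeter s = (11.665+9.3+3.5)/2 = 12.233.
Inradius = area/s = 13.332/12.233 ≈ 1.0898.

1.090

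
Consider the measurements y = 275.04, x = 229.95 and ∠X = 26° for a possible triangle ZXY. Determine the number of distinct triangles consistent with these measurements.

y·sin X = 275.04·sin(26°) ≈ 120.6.
Since y sin X < x < y (120.6 < 229.95 < 275.04), two triangles exist.

2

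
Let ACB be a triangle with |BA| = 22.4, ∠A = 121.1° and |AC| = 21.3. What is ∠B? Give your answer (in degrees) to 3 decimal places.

28.636

By the law of cosines, |CB|² = |BA|² + |AC|² − 2·|BA|·|AC|·cos A = 1448.3, so |CB| ≈ 38.057.
Law of cosines again: cos B = (|CB|² + |BA|² − |AC|²)/(2·|CB|·|BA|) ≈ 0.87768, so ∠B ≈ 28.64°.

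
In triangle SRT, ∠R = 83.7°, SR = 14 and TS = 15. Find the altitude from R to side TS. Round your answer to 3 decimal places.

Law of sines: sin T = SR·sin R/TS ≈ 0.92770.
Since TS ≥ SR, only the acute value applies: ∠T ≈ 68.08°.
Then ∠S = 180° − ∠R − ∠T ≈ 28.22°.
Law of sines gives RT = TS·sin S/sin R ≈ 7.1363.
Area = ½·TS·SR·sin S ≈ 49.652.
The altitude from R has length 2·area/TS ≈ 6.6203.

6.620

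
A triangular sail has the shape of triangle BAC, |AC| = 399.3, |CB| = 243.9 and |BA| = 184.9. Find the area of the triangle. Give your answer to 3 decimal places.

area ≈ 15431.151

Semiperimeter s = (399.3 + 243.9 + 184.9)/2 = 414.05.
Heron's formula: area = √(414.05·14.75·170.15·229.15) ≈ 15431.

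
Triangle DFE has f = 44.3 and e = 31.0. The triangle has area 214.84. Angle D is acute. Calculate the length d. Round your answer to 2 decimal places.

From area = ½·f·e·sin D, we get sin D = 2·area/(f·e) ≈ 0.31288.
Taking the acute solution, ∠D ≈ 18.23°.
Law of cosines then gives d ≈ 17.742.

17.74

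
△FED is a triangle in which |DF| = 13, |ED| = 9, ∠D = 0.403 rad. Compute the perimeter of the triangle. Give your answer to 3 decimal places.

27.895

By the law of cosines, |FE|² = |ED|² + |DF|² − 2·|ED|·|DF|·cos D = 34.746, so |FE| ≈ 5.8946.
Semiperimeter s = (9+13+5.8946)/2 = 13.947.
Perimeter = 9 + 13 + 5.8946 = 27.895.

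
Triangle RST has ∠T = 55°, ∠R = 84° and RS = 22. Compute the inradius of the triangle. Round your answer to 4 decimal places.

The third angle is ∠S = 180° − ∠T − ∠R = 41.00°.
Law of sines: ST = RS·sin R/sin T ≈ 26.71.
Law of sines: TR = RS·sin S/sin T ≈ 17.62.
Area = ½·RS·ST·sin S ≈ 192.76.
Semiperimeter s = (26.71+17.62+22)/2 = 33.165.
Inradius = area/s = 192.76/33.165 ≈ 5.8121.

5.8121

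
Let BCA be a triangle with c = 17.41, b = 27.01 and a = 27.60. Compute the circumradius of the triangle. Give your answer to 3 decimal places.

R ≈ 14.411

By the law of cosines, cos B = (c² + a² − b²) / (2·c·a) ≈ 0.34892, so ∠B ≈ 69.58°.
Circumradius = b/(2 sin B) ≈ 14.411.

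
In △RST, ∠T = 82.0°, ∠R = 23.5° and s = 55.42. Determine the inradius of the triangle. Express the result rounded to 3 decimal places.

9.302

The third angle is ∠S = 180° − ∠T − ∠R = 74.50°.
Law of sines: r = s·sin R/sin S ≈ 22.933.
Law of sines: t = s·sin T/sin S ≈ 56.952.
Area = ½·s·r·sin T ≈ 629.28.
Semiperimeter p = (22.933+55.42+56.952)/2 = 67.652.
Inradius = area/p = 629.28/67.652 ≈ 9.3017.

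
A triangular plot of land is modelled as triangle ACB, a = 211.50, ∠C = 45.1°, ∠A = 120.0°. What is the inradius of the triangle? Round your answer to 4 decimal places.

The third angle is ∠B = 180° − ∠A − ∠C = 14.90°.
Law of sines: c = a·sin C/sin A ≈ 172.99.
Law of sines: b = a·sin B/sin A ≈ 62.797.
Area = ½·a·c·sin B ≈ 4703.9.
Semiperimeter s = (211.5+172.99+62.797)/2 = 223.64.
Inradius = area/s = 4703.9/223.64 ≈ 21.033.

21.0331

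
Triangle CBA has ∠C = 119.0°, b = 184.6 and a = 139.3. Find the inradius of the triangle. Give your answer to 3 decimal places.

By the law of cosines, c² = b² + a² − 2·b·a·cos C = 78415, so c ≈ 280.03.
Area = ½·b·a·sin C ≈ 11245.
Semiperimeter s = (280.03+184.6+139.3)/2 = 301.96.
Inradius = area/s = 11245/301.96 ≈ 37.241.

r ≈ 37.241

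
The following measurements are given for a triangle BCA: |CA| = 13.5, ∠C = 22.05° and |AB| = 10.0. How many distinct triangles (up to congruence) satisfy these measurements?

|CA|·sin C = 13.5·sin(22.05°) ≈ 5.068.
Since |CA| sin C < |AB| < |CA| (5.068 < 10.0 < 13.5), two triangles exist.

2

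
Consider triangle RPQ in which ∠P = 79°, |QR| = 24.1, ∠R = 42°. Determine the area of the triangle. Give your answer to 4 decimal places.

The third angle is ∠Q = 180° − ∠R − ∠P = 59.00°.
Law of sines: |PQ| = |QR|·sin R/sin P ≈ 16.428.
Law of sines: |RP| = |QR|·sin Q/sin P ≈ 21.044.
Area = ½·|QR|·|PQ|·sin Q ≈ 169.68.

169.6813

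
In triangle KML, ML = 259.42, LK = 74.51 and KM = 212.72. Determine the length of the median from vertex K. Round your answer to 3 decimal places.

92.607

Median from K: ½√(2·LK² + 2·KM² − ML²) ≈ 92.607.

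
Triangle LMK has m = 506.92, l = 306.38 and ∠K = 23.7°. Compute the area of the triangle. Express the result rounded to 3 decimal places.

31213.285

Area = ½·l·m·sin K ≈ 31213.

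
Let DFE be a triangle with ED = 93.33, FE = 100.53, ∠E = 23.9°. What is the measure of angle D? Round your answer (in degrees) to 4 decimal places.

By the law of cosines, DF² = FE² + ED² − 2·FE·ED·cos E = 1660.9, so DF ≈ 40.754.
Law of cosines again: cos D = (ED² + DF² − FE²)/(2·ED·DF) ≈ 0.03484, so ∠D ≈ 88.00°.

∠D ≈ 88.0031°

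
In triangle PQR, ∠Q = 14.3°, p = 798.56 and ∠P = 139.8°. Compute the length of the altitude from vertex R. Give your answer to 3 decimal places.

h_R ≈ 197.244

The third angle is ∠R = 180° − ∠P − ∠Q = 25.90°.
Law of sines: q = p·sin Q/sin P ≈ 305.59.
Law of sines: r = p·sin R/sin P ≈ 540.41.
Area = ½·p·q·sin R ≈ 53296.
The altitude from R has length 2·area/r ≈ 197.24.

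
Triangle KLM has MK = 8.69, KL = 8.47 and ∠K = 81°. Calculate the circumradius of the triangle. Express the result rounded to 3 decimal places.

By the law of cosines, LM² = MK² + KL² − 2·MK·KL·cos K = 124.23, so LM ≈ 11.146.
Area = ½·MK·KL·sin K ≈ 36.349.
Circumradius = LM/(2 sin K) ≈ 5.6424.

5.642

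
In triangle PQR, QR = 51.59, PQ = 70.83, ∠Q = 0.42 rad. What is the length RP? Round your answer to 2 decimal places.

By the law of cosines, RP² = PQ² + QR² − 2·PQ·QR·cos Q = 1005.3, so RP ≈ 31.707.

31.71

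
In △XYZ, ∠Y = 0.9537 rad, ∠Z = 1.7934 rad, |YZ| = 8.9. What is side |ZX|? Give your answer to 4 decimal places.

The third angle is ∠X = π − ∠Y − ∠Z = 0.3945 rad.
Law of sines: |ZX| = |YZ|·sin Y/sin X ≈ 18.886.

18.8856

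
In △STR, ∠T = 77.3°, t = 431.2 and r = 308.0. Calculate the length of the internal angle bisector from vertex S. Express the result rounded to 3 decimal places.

t_S ≈ 313.473

Law of sines: sin R = r·sin T/t ≈ 0.69681.
Since t ≥ r, only the acute value applies: ∠R ≈ 44.17°.
Then ∠S = 180° − ∠T − ∠R ≈ 58.53°.
Law of sines gives s = t·sin S/sin T ≈ 376.99.
The bisector from S has length 2·t·r·cos(∠S/2)/(t+r) ≈ 313.47.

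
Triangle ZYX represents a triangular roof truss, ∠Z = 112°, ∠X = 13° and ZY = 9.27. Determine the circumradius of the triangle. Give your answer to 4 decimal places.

The third angle is ∠Y = 180° − ∠X − ∠Z = 55.00°.
Law of sines: YX = ZY·sin Z/sin X ≈ 38.208.
Law of sines: XZ = ZY·sin Y/sin X ≈ 33.756.
Circumradius = ZY/(2 sin X) ≈ 20.604.

20.6045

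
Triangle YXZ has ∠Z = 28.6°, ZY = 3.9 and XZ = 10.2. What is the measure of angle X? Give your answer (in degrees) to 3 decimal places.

By the law of cosines, YX² = XZ² + ZY² − 2·XZ·ZY·cos Z = 49.398, so YX ≈ 7.0283.
Law of cosines again: cos X = (YX² + XZ² − ZY²)/(2·YX·XZ) ≈ 0.96408, so ∠X ≈ 15.40°.

∠X ≈ 15.404°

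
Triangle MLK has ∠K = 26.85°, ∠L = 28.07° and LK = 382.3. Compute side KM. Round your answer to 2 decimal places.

219.82

The third angle is ∠M = 180° − ∠L − ∠K = 125.08°.
Law of sines: KM = LK·sin L/sin M ≈ 219.82.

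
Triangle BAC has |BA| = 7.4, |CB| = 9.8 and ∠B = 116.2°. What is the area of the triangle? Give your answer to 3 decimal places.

area ≈ 32.535

Area = ½·|CB|·|BA|·sin B ≈ 32.535.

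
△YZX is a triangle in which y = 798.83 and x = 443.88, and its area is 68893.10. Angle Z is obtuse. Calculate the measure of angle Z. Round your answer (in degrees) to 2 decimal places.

From area = ½·x·y·sin Z, we get sin Z = 2·area/(x·y) ≈ 0.38858.
Taking the obtuse solution, ∠Z ≈ 157.13°.

∠Z ≈ 157.13°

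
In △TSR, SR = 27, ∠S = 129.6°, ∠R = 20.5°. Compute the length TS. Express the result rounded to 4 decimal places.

18.9686

The third angle is ∠T = 180° − ∠S − ∠R = 29.90°.
Law of sines: TS = SR·sin R/sin T ≈ 18.969.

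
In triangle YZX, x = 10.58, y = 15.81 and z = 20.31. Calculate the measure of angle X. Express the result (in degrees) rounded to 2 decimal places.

∠X ≈ 30.99°

By the law of cosines, cos X = (y² + z² − x²) / (2·y·z) ≈ 0.85723, so ∠X ≈ 30.99°.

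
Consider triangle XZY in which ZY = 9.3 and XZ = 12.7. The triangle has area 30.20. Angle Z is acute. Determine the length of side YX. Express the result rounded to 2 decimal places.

6.69

From area = ½·XZ·ZY·sin Z, we get sin Z = 2·area/(XZ·ZY) ≈ 0.51139.
Taking the acute solution, ∠Z ≈ 30.76°.
Law of cosines then gives YX ≈ 6.6921.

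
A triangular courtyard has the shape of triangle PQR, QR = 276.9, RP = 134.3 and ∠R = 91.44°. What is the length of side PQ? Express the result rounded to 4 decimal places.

By the law of cosines, PQ² = QR² + RP² − 2·QR·RP·cos R = 96579, so PQ ≈ 310.77.

310.7719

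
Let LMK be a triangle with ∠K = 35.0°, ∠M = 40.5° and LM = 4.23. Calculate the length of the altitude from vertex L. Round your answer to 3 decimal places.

h_L ≈ 2.747

The third angle is ∠L = 180° − ∠M − ∠K = 104.50°.
Law of sines: MK = LM·sin L/sin K ≈ 7.1399.
Law of sines: KL = LM·sin M/sin K ≈ 4.7895.
Area = ½·LM·MK·sin M ≈ 9.8072.
The altitude from L has length 2·area/MK ≈ 2.7472.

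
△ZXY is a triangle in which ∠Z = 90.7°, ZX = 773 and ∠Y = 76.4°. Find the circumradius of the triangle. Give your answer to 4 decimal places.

397.6497

The third angle is ∠X = 180° − ∠Y − ∠Z = 12.90°.
Law of sines: XY = ZX·sin Z/sin Y ≈ 795.24.
Law of sines: YZ = ZX·sin X/sin Y ≈ 177.55.
Circumradius = ZX/(2 sin Y) ≈ 397.65.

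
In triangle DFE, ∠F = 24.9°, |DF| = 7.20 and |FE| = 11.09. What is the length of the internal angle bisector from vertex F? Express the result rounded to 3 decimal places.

By the law of cosines, |ED|² = |DF|² + |FE|² − 2·|DF|·|FE|·cos F = 29.977, so |ED| ≈ 5.4751.
The bisector from F has length 2·|DF|·|FE|·cos(∠F/2)/(|DF|+|FE|) ≈ 8.526.

8.526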